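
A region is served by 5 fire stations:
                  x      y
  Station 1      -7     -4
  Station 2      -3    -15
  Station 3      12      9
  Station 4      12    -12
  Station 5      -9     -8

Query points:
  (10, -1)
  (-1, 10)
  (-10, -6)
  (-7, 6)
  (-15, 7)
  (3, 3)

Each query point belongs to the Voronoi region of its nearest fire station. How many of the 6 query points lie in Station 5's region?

1

(10, -1) — d² to each: Station 1:298, Station 2:365, Station 3:104, Station 4:125, Station 5:410 → nearest is Station 3
(-1, 10) — d² to each: Station 1:232, Station 2:629, Station 3:170, Station 4:653, Station 5:388 → nearest is Station 3
(-10, -6) — d² to each: Station 1:13, Station 2:130, Station 3:709, Station 4:520, Station 5:5 → nearest is Station 5
(-7, 6) — d² to each: Station 1:100, Station 2:457, Station 3:370, Station 4:685, Station 5:200 → nearest is Station 1
(-15, 7) — d² to each: Station 1:185, Station 2:628, Station 3:733, Station 4:1090, Station 5:261 → nearest is Station 1
(3, 3) — d² to each: Station 1:149, Station 2:360, Station 3:117, Station 4:306, Station 5:265 → nearest is Station 3
1 of the 6 points has Station 5 as nearest.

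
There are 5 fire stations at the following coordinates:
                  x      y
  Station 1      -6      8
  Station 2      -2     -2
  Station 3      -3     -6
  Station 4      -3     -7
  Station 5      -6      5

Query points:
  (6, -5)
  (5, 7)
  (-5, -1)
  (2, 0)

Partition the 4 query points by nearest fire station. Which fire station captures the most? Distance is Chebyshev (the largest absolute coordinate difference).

(6, -5) — d to each: Station 1:13, Station 2:8, Station 3:9, Station 4:9, Station 5:12 → nearest is Station 2
(5, 7) — d to each: Station 1:11, Station 2:9, Station 3:13, Station 4:14, Station 5:11 → nearest is Station 2
(-5, -1) — d to each: Station 1:9, Station 2:3, Station 3:5, Station 4:6, Station 5:6 → nearest is Station 2
(2, 0) — d to each: Station 1:8, Station 2:4, Station 3:6, Station 4:7, Station 5:8 → nearest is Station 2
Tally — Station 2:4. Station 2 captures the most (4).

Station 2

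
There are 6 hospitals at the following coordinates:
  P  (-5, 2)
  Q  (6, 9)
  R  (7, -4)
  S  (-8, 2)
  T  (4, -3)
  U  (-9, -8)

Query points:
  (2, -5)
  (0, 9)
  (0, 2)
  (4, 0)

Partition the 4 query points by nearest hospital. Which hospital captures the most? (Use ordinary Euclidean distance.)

T

(2, -5) — d² to each: P:98, Q:212, R:26, S:149, T:8, U:130 → nearest is T
(0, 9) — d² to each: P:74, Q:36, R:218, S:113, T:160, U:370 → nearest is Q
(0, 2) — d² to each: P:25, Q:85, R:85, S:64, T:41, U:181 → nearest is P
(4, 0) — d² to each: P:85, Q:85, R:25, S:148, T:9, U:233 → nearest is T
Tally — P:1, Q:1, T:2. T captures the most (2).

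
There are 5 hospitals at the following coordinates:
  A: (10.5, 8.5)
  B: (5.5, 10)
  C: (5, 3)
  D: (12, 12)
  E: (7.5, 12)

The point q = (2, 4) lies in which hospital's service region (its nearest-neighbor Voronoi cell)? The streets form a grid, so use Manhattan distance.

d(q,A) = |2−10.5| + |4−8.5| = 8.5 + 4.5 = 13
d(q,B) = |2−5.5| + |4−10| = 3.5 + 6 = 9.5
d(q,C) = |2−5| + |4−3| = 3 + 1 = 4
d(q,D) = |2−12| + |4−12| = 10 + 8 = 18
d(q,E) = |2−7.5| + |4−12| = 5.5 + 8 = 13.5
The smallest is to C, so q lies in the Voronoi region of C.

C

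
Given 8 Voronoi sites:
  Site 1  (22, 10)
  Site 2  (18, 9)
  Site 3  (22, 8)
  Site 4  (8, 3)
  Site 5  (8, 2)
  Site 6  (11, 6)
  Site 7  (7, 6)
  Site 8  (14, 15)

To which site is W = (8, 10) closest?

Site 7

Since √ is increasing, it suffices to compare squared distances:
d²(W, Site 1) = 196 + 0 = 196
d²(W, Site 2) = 100 + 1 = 101
d²(W, Site 3) = 196 + 4 = 200
d²(W, Site 4) = 0 + 49 = 49
d²(W, Site 5) = 0 + 64 = 64
d²(W, Site 6) = 9 + 16 = 25
d²(W, Site 7) = 1 + 16 = 17
d²(W, Site 8) = 36 + 25 = 61
The smallest is to Site 7, so W lies in the Voronoi region of Site 7.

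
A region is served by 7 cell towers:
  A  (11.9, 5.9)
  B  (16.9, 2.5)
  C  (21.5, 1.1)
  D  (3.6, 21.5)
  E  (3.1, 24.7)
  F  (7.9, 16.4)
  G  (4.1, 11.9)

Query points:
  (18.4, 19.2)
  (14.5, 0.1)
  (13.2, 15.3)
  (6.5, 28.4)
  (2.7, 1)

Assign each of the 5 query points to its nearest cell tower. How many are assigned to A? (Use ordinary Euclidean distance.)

1

(18.4, 19.2) — d² to each: A:219.14, B:281.14, C:337.22, D:224.33, E:264.34, F:118.09, G:257.78 → nearest is F
(14.5, 0.1) — d² to each: A:40.4, B:11.52, C:50, D:576.77, E:735.12, F:309.25, G:247.4 → nearest is B
(13.2, 15.3) — d² to each: A:90.05, B:177.53, C:270.53, D:130.6, E:190.37, F:29.3, G:94.37 → nearest is F
(6.5, 28.4) — d² to each: A:535.41, B:778.97, C:970.29, D:56.02, E:25.25, F:145.96, G:278.01 → nearest is E
(2.7, 1) — d² to each: A:108.65, B:203.89, C:353.45, D:421.06, E:561.85, F:264.2, G:120.77 → nearest is A
1 of the 5 points has A as nearest.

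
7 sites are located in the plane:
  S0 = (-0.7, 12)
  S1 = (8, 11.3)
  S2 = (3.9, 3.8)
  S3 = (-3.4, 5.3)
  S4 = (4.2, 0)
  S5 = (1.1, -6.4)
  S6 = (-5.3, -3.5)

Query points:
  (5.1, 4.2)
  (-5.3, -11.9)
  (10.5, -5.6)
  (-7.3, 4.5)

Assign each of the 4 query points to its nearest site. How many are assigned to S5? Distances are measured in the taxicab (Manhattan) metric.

(5.1, 4.2) — d to each: S0:13.6, S1:10, S2:1.6, S3:9.6, S4:5.1, S5:14.6, S6:18.1 → nearest is S2
(-5.3, -11.9) — d to each: S0:28.5, S1:36.5, S2:24.9, S3:19.1, S4:21.4, S5:11.9, S6:8.4 → nearest is S6
(10.5, -5.6) — d to each: S0:28.8, S1:19.4, S2:16, S3:24.8, S4:11.9, S5:10.2, S6:17.9 → nearest is S5
(-7.3, 4.5) — d to each: S0:14.1, S1:22.1, S2:11.9, S3:4.7, S4:16, S5:19.3, S6:10 → nearest is S3
1 of the 4 points has S5 as nearest.

1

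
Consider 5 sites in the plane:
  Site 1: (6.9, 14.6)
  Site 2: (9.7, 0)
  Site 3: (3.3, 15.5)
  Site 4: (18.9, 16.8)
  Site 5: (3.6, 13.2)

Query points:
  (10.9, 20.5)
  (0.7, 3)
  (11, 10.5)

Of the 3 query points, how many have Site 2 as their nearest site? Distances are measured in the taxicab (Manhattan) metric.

(10.9, 20.5) — d to each: Site 1:9.9, Site 2:21.7, Site 3:12.6, Site 4:11.7, Site 5:14.6 → nearest is Site 1
(0.7, 3) — d to each: Site 1:17.8, Site 2:12, Site 3:15.1, Site 4:32, Site 5:13.1 → nearest is Site 2
(11, 10.5) — d to each: Site 1:8.2, Site 2:11.8, Site 3:12.7, Site 4:14.2, Site 5:10.1 → nearest is Site 1
1 of the 3 points has Site 2 as nearest.

1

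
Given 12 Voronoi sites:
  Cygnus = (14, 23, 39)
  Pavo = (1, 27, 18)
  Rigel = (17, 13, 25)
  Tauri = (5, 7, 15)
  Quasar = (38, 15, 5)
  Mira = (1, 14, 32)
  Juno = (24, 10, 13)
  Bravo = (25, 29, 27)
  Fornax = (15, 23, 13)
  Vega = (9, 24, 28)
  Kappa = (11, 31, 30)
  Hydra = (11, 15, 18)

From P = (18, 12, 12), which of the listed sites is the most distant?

Since √ is increasing, it suffices to compare squared distances:
d²(P, Cygnus) = (18−14)² + (12−23)² + (12−39)² = 16 + 121 + 729 = 866
d²(P, Pavo) = (18−1)² + (12−27)² + (12−18)² = 289 + 225 + 36 = 550
d²(P, Rigel) = (18−17)² + (12−13)² + (12−25)² = 1 + 1 + 169 = 171
d²(P, Tauri) = (18−5)² + (12−7)² + (12−15)² = 169 + 25 + 9 = 203
d²(P, Quasar) = (18−38)² + (12−15)² + (12−5)² = 400 + 9 + 49 = 458
d²(P, Mira) = (18−1)² + (12−14)² + (12−32)² = 289 + 4 + 400 = 693
d²(P, Juno) = (18−24)² + (12−10)² + (12−13)² = 36 + 4 + 1 = 41
d²(P, Bravo) = (18−25)² + (12−29)² + (12−27)² = 49 + 289 + 225 = 563
d²(P, Fornax) = (18−15)² + (12−23)² + (12−13)² = 9 + 121 + 1 = 131
d²(P, Vega) = (18−9)² + (12−24)² + (12−28)² = 81 + 144 + 256 = 481
d²(P, Kappa) = (18−11)² + (12−31)² + (12−30)² = 49 + 361 + 324 = 734
d²(P, Hydra) = (18−11)² + (12−15)² + (12−18)² = 49 + 9 + 36 = 94
The largest is to Cygnus.

Cygnus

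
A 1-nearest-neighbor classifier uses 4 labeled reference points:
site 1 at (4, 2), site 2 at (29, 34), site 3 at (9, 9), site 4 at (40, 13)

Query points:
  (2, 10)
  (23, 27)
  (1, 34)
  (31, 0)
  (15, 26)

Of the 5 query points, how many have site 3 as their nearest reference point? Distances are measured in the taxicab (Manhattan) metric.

1

(2, 10) — d to each: site 1:10, site 2:51, site 3:8, site 4:41 → nearest is site 3
(23, 27) — d to each: site 1:44, site 2:13, site 3:32, site 4:31 → nearest is site 2
(1, 34) — d to each: site 1:35, site 2:28, site 3:33, site 4:60 → nearest is site 2
(31, 0) — d to each: site 1:29, site 2:36, site 3:31, site 4:22 → nearest is site 4
(15, 26) — d to each: site 1:35, site 2:22, site 3:23, site 4:38 → nearest is site 2
1 of the 5 points has site 3 as nearest.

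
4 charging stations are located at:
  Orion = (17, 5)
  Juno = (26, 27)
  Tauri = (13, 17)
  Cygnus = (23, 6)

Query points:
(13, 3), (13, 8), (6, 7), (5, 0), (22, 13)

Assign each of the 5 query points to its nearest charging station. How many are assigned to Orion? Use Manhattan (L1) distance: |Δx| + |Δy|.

4

(13, 3) — d to each: Orion:6, Juno:37, Tauri:14, Cygnus:13 → nearest is Orion
(13, 8) — d to each: Orion:7, Juno:32, Tauri:9, Cygnus:12 → nearest is Orion
(6, 7) — d to each: Orion:13, Juno:40, Tauri:17, Cygnus:18 → nearest is Orion
(5, 0) — d to each: Orion:17, Juno:48, Tauri:25, Cygnus:24 → nearest is Orion
(22, 13) — d to each: Orion:13, Juno:18, Tauri:13, Cygnus:8 → nearest is Cygnus
4 of the 5 points have Orion as nearest.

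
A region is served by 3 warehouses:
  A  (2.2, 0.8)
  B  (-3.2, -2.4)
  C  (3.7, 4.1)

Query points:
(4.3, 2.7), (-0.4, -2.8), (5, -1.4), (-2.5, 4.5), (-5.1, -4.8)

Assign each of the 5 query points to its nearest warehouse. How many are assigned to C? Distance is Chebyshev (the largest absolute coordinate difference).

1

(4.3, 2.7) — d to each: A:2.1, B:7.5, C:1.4 → nearest is C
(-0.4, -2.8) — d to each: A:3.6, B:2.8, C:6.9 → nearest is B
(5, -1.4) — d to each: A:2.8, B:8.2, C:5.5 → nearest is A
(-2.5, 4.5) — d to each: A:4.7, B:6.9, C:6.2 → nearest is A
(-5.1, -4.8) — d to each: A:7.3, B:2.4, C:8.9 → nearest is B
1 of the 5 points has C as nearest.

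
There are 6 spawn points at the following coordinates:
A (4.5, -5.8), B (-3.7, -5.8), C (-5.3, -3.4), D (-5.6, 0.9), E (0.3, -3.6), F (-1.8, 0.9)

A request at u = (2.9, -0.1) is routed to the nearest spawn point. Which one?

E

Since √ is increasing, it suffices to compare squared distances:
|uA|² = (2.9−4.5)² + (-0.1−(-5.8))² = 2.56 + 32.49 = 35.05
|uB|² = (2.9−(-3.7))² + (-0.1−(-5.8))² = 43.56 + 32.49 = 76.05
|uC|² = (2.9−(-5.3))² + (-0.1−(-3.4))² = 67.24 + 10.89 = 78.13
|uD|² = (2.9−(-5.6))² + (-0.1−0.9)² = 72.25 + 1 = 73.25
|uE|² = (2.9−0.3)² + (-0.1−(-3.6))² = 6.76 + 12.25 = 19.01
|uF|² = (2.9−(-1.8))² + (-0.1−0.9)² = 22.09 + 1 = 23.09
E is nearest.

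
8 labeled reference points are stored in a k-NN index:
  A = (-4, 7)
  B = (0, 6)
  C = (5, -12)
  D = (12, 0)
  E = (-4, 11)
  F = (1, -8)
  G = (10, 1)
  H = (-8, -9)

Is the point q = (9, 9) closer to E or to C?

E

Compare squared distances:
|qE|² = (9−(-4))² + (9−11)² = 169 + 4 = 173
|qC|² = (9−5)² + (9−(-12))² = 16 + 441 = 457
173 < 457, so E is closer.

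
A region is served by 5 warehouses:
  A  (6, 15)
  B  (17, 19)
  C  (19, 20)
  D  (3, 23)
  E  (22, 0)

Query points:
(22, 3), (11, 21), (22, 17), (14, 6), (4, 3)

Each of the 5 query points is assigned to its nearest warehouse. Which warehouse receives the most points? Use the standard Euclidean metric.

E

(22, 3) — d² to each: A:400, B:281, C:298, D:761, E:9 → nearest is E
(11, 21) — d² to each: A:61, B:40, C:65, D:68, E:562 → nearest is B
(22, 17) — d² to each: A:260, B:29, C:18, D:397, E:289 → nearest is C
(14, 6) — d² to each: A:145, B:178, C:221, D:410, E:100 → nearest is E
(4, 3) — d² to each: A:148, B:425, C:514, D:401, E:333 → nearest is A
Tally — A:1, B:1, C:1, E:2. E captures the most (2).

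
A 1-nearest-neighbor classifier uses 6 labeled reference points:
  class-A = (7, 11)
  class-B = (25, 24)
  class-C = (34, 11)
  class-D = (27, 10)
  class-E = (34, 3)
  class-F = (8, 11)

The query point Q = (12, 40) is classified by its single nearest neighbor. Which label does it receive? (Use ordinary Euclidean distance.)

Compare squared distances (the ordering matches that of the actual distances):
d²(Q, class-A) = (12−7)² + (40−11)² = 25 + 841 = 866
d²(Q, class-B) = (12−25)² + (40−24)² = 169 + 256 = 425
d²(Q, class-C) = (12−34)² + (40−11)² = 484 + 841 = 1325
d²(Q, class-D) = (12−27)² + (40−10)² = 225 + 900 = 1125
d²(Q, class-E) = (12−34)² + (40−3)² = 484 + 1369 = 1853
d²(Q, class-F) = (12−8)² + (40−11)² = 16 + 841 = 857
The smallest is to class-B, so Q lies in the Voronoi region of class-B.

class-B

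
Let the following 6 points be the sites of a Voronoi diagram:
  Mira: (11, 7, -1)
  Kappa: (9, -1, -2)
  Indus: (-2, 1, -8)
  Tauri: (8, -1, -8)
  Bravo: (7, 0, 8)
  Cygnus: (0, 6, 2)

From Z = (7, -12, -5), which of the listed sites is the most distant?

Squared Euclidean distances:
d²(Z, Mira) = (7−11)² + (-12−7)² + (-5−(-1))² = 16 + 361 + 16 = 393
d²(Z, Kappa) = (7−9)² + (-12−(-1))² + (-5−(-2))² = 4 + 121 + 9 = 134
d²(Z, Indus) = (7−(-2))² + (-12−1)² + (-5−(-8))² = 81 + 169 + 9 = 259
d²(Z, Tauri) = (7−8)² + (-12−(-1))² + (-5−(-8))² = 1 + 121 + 9 = 131
d²(Z, Bravo) = (7−7)² + (-12−0)² + (-5−8)² = 0 + 144 + 169 = 313
d²(Z, Cygnus) = (7−0)² + (-12−6)² + (-5−2)² = 49 + 324 + 49 = 422
The largest is to Cygnus.

Cygnus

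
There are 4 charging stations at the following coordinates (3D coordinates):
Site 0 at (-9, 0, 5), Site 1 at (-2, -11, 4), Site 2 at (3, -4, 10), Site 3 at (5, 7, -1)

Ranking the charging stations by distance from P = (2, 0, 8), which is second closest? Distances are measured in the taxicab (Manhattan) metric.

d(P, Site 0) = |2−(-9)| + |0−0| + |8−5| = 11 + 0 + 3 = 14
d(P, Site 1) = |2−(-2)| + |0−(-11)| + |8−4| = 4 + 11 + 4 = 19
d(P, Site 2) = |2−3| + |0−(-4)| + |8−10| = 1 + 4 + 2 = 7
d(P, Site 3) = |2−5| + |0−7| + |8−(-1)| = 3 + 7 + 9 = 19
Sorted ascending: Site 2, Site 0, Site 1, … — the second-nearest is Site 0.

Site 0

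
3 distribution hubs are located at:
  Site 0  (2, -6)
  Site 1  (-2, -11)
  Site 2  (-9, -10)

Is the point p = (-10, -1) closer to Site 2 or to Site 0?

Site 2

Compare squared distances:
d²(p, Site 2) = (-10−(-9))² + (-1−(-10))² = 1 + 81 = 82
d²(p, Site 0) = (-10−2)² + (-1−(-6))² = 144 + 25 = 169
82 < 169, so Site 2 is closer.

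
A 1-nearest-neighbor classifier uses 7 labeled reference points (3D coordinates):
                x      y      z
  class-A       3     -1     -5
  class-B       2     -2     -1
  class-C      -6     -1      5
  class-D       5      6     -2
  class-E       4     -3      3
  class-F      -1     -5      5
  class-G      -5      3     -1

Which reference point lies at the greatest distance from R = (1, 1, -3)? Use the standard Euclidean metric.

class-C

Since √ is increasing, it suffices to compare squared distances:
d²(R, class-A) = 4 + 4 + 4 = 12
d²(R, class-B) = 1 + 9 + 4 = 14
d²(R, class-C) = 49 + 4 + 64 = 117
d²(R, class-D) = 16 + 25 + 1 = 42
d²(R, class-E) = 9 + 16 + 36 = 61
d²(R, class-F) = 4 + 36 + 64 = 104
d²(R, class-G) = 36 + 4 + 4 = 44
The largest is to class-C.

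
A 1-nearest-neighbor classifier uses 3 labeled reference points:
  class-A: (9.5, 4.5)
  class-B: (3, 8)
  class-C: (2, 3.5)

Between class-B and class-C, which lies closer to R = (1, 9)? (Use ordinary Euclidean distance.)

Compare squared distances:
d²(R, class-B) = (1−3)² + (9−8)² = 4 + 1 = 5
d²(R, class-C) = (1−2)² + (9−3.5)² = 1 + 30.25 = 31.25
5 < 31.25, so class-B is closer.

class-B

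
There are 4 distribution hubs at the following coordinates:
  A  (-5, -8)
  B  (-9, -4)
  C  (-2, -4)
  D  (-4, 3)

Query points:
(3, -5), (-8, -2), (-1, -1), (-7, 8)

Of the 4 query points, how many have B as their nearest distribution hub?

(3, -5) — d² to each: A:73, B:145, C:26, D:113 → nearest is C
(-8, -2) — d² to each: A:45, B:5, C:40, D:41 → nearest is B
(-1, -1) — d² to each: A:65, B:73, C:10, D:25 → nearest is C
(-7, 8) — d² to each: A:260, B:148, C:169, D:34 → nearest is D
1 of the 4 points has B as nearest.

1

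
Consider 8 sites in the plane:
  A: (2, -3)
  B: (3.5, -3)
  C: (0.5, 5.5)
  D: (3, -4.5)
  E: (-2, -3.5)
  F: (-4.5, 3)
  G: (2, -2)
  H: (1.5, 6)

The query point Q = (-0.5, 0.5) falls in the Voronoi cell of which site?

Squared Euclidean distances:
|QA|² = 6.25 + 12.25 = 18.5
|QB|² = 16 + 12.25 = 28.25
|QC|² = 1 + 25 = 26
|QD|² = 12.25 + 25 = 37.25
|QE|² = 2.25 + 16 = 18.25
|QF|² = 16 + 6.25 = 22.25
|QG|² = 6.25 + 6.25 = 12.5
|QH|² = 4 + 30.25 = 34.25
Minimum is at G.

G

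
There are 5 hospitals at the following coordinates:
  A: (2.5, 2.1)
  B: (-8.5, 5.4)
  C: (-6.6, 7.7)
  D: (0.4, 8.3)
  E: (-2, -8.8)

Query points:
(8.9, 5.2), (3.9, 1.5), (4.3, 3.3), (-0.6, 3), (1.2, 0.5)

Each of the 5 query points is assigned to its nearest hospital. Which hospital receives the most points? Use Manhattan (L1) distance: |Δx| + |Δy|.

A

(8.9, 5.2) — d to each: A:9.5, B:17.6, C:18, D:11.6, E:24.9 → nearest is A
(3.9, 1.5) — d to each: A:2, B:16.3, C:16.7, D:10.3, E:16.2 → nearest is A
(4.3, 3.3) — d to each: A:3, B:14.9, C:15.3, D:8.9, E:18.4 → nearest is A
(-0.6, 3) — d to each: A:4, B:10.3, C:10.7, D:6.3, E:13.2 → nearest is A
(1.2, 0.5) — d to each: A:2.9, B:14.6, C:15, D:8.6, E:12.5 → nearest is A
Tally — A:5. A captures the most (5).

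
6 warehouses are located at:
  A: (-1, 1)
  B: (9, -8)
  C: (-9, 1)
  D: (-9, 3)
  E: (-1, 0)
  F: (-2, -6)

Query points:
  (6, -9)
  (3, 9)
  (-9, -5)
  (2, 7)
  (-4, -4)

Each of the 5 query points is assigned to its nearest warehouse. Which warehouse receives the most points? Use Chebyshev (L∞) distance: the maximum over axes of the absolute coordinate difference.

(6, -9) — d to each: A:10, B:3, C:15, D:15, E:9, F:8 → nearest is B
(3, 9) — d to each: A:8, B:17, C:12, D:12, E:9, F:15 → nearest is A
(-9, -5) — d to each: A:8, B:18, C:6, D:8, E:8, F:7 → nearest is C
(2, 7) — d to each: A:6, B:15, C:11, D:11, E:7, F:13 → nearest is A
(-4, -4) — d to each: A:5, B:13, C:5, D:7, E:4, F:2 → nearest is F
Tally — A:2, B:1, C:1, F:1. A captures the most (2).

A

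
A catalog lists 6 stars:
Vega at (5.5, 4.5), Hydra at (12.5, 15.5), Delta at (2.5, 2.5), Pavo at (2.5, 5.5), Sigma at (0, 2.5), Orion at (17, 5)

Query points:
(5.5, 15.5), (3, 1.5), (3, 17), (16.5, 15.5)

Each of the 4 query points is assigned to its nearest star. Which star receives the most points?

Hydra

(5.5, 15.5) — d² to each: Vega:121, Hydra:49, Delta:178, Pavo:109, Sigma:199.25, Orion:242.5 → nearest is Hydra
(3, 1.5) — d² to each: Vega:15.25, Hydra:286.25, Delta:1.25, Pavo:16.25, Sigma:10, Orion:208.25 → nearest is Delta
(3, 17) — d² to each: Vega:162.5, Hydra:92.5, Delta:210.5, Pavo:132.5, Sigma:219.25, Orion:340 → nearest is Hydra
(16.5, 15.5) — d² to each: Vega:242, Hydra:16, Delta:365, Pavo:296, Sigma:441.25, Orion:110.5 → nearest is Hydra
Tally — Hydra:3, Delta:1. Hydra captures the most (3).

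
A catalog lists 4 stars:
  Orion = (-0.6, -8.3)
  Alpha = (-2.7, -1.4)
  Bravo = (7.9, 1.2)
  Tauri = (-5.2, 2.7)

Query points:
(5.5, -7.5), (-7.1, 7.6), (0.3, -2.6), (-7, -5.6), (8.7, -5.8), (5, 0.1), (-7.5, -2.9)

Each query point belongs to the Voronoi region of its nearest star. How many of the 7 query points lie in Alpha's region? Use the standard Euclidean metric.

(5.5, -7.5) — d² to each: Orion:37.85, Alpha:104.45, Bravo:81.45, Tauri:218.53 → nearest is Orion
(-7.1, 7.6) — d² to each: Orion:295.06, Alpha:100.36, Bravo:265.96, Tauri:27.62 → nearest is Tauri
(0.3, -2.6) — d² to each: Orion:33.3, Alpha:10.44, Bravo:72.2, Tauri:58.34 → nearest is Alpha
(-7, -5.6) — d² to each: Orion:48.25, Alpha:36.13, Bravo:268.25, Tauri:72.13 → nearest is Alpha
(8.7, -5.8) — d² to each: Orion:92.74, Alpha:149.32, Bravo:49.64, Tauri:265.46 → nearest is Bravo
(5, 0.1) — d² to each: Orion:101.92, Alpha:61.54, Bravo:9.62, Tauri:110.8 → nearest is Bravo
(-7.5, -2.9) — d² to each: Orion:76.77, Alpha:25.29, Bravo:253.97, Tauri:36.65 → nearest is Alpha
3 of the 7 points have Alpha as nearest.

3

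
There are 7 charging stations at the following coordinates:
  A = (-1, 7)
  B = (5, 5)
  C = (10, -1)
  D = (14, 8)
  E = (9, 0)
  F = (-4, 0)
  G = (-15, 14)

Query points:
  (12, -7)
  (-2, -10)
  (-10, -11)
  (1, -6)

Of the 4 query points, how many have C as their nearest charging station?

1

(12, -7) — d² to each: A:365, B:193, C:40, D:229, E:58, F:305, G:1170 → nearest is C
(-2, -10) — d² to each: A:290, B:274, C:225, D:580, E:221, F:104, G:745 → nearest is F
(-10, -11) — d² to each: A:405, B:481, C:500, D:937, E:482, F:157, G:650 → nearest is F
(1, -6) — d² to each: A:173, B:137, C:106, D:365, E:100, F:61, G:656 → nearest is F
1 of the 4 points has C as nearest.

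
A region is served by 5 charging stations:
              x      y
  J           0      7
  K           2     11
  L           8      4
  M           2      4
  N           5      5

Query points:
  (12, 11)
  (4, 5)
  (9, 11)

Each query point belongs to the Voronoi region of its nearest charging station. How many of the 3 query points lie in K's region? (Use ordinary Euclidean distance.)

(12, 11) — d² to each: J:160, K:100, L:65, M:149, N:85 → nearest is L
(4, 5) — d² to each: J:20, K:40, L:17, M:5, N:1 → nearest is N
(9, 11) — d² to each: J:97, K:49, L:50, M:98, N:52 → nearest is K
1 of the 3 points has K as nearest.

1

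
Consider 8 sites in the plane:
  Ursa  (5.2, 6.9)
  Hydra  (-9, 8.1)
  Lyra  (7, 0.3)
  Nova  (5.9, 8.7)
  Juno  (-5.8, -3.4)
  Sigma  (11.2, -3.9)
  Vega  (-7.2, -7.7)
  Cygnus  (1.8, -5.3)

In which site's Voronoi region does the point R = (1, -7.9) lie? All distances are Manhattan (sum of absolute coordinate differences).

Cygnus

d(R, Ursa) = 4.2 + 14.8 = 19
d(R, Hydra) = 10 + 16 = 26
d(R, Lyra) = 6 + 8.2 = 14.2
d(R, Nova) = 4.9 + 16.6 = 21.5
d(R, Juno) = 6.8 + 4.5 = 11.3
d(R, Sigma) = 10.2 + 4 = 14.2
d(R, Vega) = 8.2 + 0.2 = 8.4
d(R, Cygnus) = 0.8 + 2.6 = 3.4
Minimum is at Cygnus.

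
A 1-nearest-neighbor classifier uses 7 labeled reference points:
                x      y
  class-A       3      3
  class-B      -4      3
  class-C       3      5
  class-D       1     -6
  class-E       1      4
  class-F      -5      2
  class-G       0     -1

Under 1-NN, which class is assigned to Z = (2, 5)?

Since √ is increasing, it suffices to compare squared distances:
d²(Z, class-A) = (2−3)² + (5−3)² = 1 + 4 = 5
d²(Z, class-B) = (2−(-4))² + (5−3)² = 36 + 4 = 40
d²(Z, class-C) = (2−3)² + (5−5)² = 1 + 0 = 1
d²(Z, class-D) = (2−1)² + (5−(-6))² = 1 + 121 = 122
d²(Z, class-E) = (2−1)² + (5−4)² = 1 + 1 = 2
d²(Z, class-F) = (2−(-5))² + (5−2)² = 49 + 9 = 58
d²(Z, class-G) = (2−0)² + (5−(-1))² = 4 + 36 = 40
Minimum is at class-C.

class-C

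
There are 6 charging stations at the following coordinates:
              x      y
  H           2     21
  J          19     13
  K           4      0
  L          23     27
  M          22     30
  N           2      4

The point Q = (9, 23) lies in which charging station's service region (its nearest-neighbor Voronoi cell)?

H

Compare squared distances (the ordering matches that of the actual distances):
|QH|² = (9−2)² + (23−21)² = 49 + 4 = 53
|QJ|² = (9−19)² + (23−13)² = 100 + 100 = 200
|QK|² = (9−4)² + (23−0)² = 25 + 529 = 554
|QL|² = (9−23)² + (23−27)² = 196 + 16 = 212
|QM|² = (9−22)² + (23−30)² = 169 + 49 = 218
|QN|² = (9−2)² + (23−4)² = 49 + 361 = 410
The smallest is to H, so Q lies in the Voronoi region of H.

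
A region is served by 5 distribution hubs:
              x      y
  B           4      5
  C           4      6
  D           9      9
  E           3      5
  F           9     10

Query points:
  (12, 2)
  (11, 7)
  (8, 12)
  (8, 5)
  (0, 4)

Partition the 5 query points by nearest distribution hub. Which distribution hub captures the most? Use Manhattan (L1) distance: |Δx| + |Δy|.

(12, 2) — d to each: B:11, C:12, D:10, E:12, F:11 → nearest is D
(11, 7) — d to each: B:9, C:8, D:4, E:10, F:5 → nearest is D
(8, 12) — d to each: B:11, C:10, D:4, E:12, F:3 → nearest is F
(8, 5) — d to each: B:4, C:5, D:5, E:5, F:6 → nearest is B
(0, 4) — d to each: B:5, C:6, D:14, E:4, F:15 → nearest is E
Tally — B:1, D:2, E:1, F:1. D captures the most (2).

D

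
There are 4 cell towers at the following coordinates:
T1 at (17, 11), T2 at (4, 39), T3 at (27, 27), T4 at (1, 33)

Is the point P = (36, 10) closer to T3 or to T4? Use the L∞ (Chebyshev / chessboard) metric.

d(P,T3) = max(9, 17) = 17
d(P,T4) = max(35, 23) = 35
17 < 35, so T3 is closer.

T3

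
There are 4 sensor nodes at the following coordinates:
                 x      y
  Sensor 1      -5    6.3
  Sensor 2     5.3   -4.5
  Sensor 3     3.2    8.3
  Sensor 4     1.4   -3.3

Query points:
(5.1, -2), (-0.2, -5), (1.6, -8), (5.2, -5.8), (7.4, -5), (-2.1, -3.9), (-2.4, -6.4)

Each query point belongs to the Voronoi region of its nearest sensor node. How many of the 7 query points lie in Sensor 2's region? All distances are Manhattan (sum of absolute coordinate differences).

3

(5.1, -2) — d to each: Sensor 1:18.4, Sensor 2:2.7, Sensor 3:12.2, Sensor 4:5 → nearest is Sensor 2
(-0.2, -5) — d to each: Sensor 1:16.1, Sensor 2:6, Sensor 3:16.7, Sensor 4:3.3 → nearest is Sensor 4
(1.6, -8) — d to each: Sensor 1:20.9, Sensor 2:7.2, Sensor 3:17.9, Sensor 4:4.9 → nearest is Sensor 4
(5.2, -5.8) — d to each: Sensor 1:22.3, Sensor 2:1.4, Sensor 3:16.1, Sensor 4:6.3 → nearest is Sensor 2
(7.4, -5) — d to each: Sensor 1:23.7, Sensor 2:2.6, Sensor 3:17.5, Sensor 4:7.7 → nearest is Sensor 2
(-2.1, -3.9) — d to each: Sensor 1:13.1, Sensor 2:8, Sensor 3:17.5, Sensor 4:4.1 → nearest is Sensor 4
(-2.4, -6.4) — d to each: Sensor 1:15.3, Sensor 2:9.6, Sensor 3:20.3, Sensor 4:6.9 → nearest is Sensor 4
3 of the 7 points have Sensor 2 as nearest.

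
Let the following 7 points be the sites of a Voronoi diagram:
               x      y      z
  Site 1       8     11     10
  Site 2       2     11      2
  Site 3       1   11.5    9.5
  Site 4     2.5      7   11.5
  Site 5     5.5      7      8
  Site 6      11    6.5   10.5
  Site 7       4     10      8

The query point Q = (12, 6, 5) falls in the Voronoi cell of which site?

Squared Euclidean distances:
d²(Q, Site 1) = 16 + 25 + 25 = 66
d²(Q, Site 2) = 100 + 25 + 9 = 134
d²(Q, Site 3) = 121 + 30.25 + 20.25 = 171.5
d²(Q, Site 4) = 90.25 + 1 + 42.25 = 133.5
d²(Q, Site 5) = 42.25 + 1 + 9 = 52.25
d²(Q, Site 6) = 1 + 0.25 + 30.25 = 31.5
d²(Q, Site 7) = 64 + 16 + 9 = 89
Minimum is at Site 6.

Site 6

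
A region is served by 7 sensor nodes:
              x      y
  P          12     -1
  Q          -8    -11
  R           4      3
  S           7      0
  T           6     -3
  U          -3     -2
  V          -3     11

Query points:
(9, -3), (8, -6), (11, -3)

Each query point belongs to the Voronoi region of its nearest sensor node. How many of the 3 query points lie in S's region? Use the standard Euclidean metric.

0

(9, -3) — d² to each: P:13, Q:353, R:61, S:13, T:9, U:145, V:340 → nearest is T
(8, -6) — d² to each: P:41, Q:281, R:97, S:37, T:13, U:137, V:410 → nearest is T
(11, -3) — d² to each: P:5, Q:425, R:85, S:25, T:25, U:197, V:392 → nearest is P
0 of the 3 points have S as nearest.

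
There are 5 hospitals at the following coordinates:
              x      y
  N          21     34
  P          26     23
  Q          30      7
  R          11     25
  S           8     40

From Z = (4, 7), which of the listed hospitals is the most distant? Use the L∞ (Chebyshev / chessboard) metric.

d(Z,N) = max(17, 27) = 27
d(Z,P) = max(22, 16) = 22
d(Z,Q) = max(26, 0) = 26
d(Z,R) = max(7, 18) = 18
d(Z,S) = max(4, 33) = 33
The largest is to S.

S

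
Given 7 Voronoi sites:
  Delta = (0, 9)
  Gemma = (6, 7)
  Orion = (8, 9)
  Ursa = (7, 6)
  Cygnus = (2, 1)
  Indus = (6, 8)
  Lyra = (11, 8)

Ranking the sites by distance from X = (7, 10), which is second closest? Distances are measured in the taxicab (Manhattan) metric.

d(X, Delta) = |7−0| + |10−9| = 7 + 1 = 8
d(X, Gemma) = |7−6| + |10−7| = 1 + 3 = 4
d(X, Orion) = |7−8| + |10−9| = 1 + 1 = 2
d(X, Ursa) = |7−7| + |10−6| = 0 + 4 = 4
d(X, Cygnus) = |7−2| + |10−1| = 5 + 9 = 14
d(X, Indus) = |7−6| + |10−8| = 1 + 2 = 3
d(X, Lyra) = |7−11| + |10−8| = 4 + 2 = 6
Sorted ascending: Orion, Indus, Gemma, … — the second-nearest is Indus.

Indus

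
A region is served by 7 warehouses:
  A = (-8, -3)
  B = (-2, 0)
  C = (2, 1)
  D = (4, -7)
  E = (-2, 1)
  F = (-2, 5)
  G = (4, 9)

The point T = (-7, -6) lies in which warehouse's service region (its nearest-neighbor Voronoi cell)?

Squared Euclidean distances:
|TA|² = (-7−(-8))² + (-6−(-3))² = 1 + 9 = 10
|TB|² = (-7−(-2))² + (-6−0)² = 25 + 36 = 61
|TC|² = (-7−2)² + (-6−1)² = 81 + 49 = 130
|TD|² = (-7−4)² + (-6−(-7))² = 121 + 1 = 122
|TE|² = (-7−(-2))² + (-6−1)² = 25 + 49 = 74
|TF|² = (-7−(-2))² + (-6−5)² = 25 + 121 = 146
|TG|² = (-7−4)² + (-6−9)² = 121 + 225 = 346
The smallest is to A, so T lies in the Voronoi region of A.

A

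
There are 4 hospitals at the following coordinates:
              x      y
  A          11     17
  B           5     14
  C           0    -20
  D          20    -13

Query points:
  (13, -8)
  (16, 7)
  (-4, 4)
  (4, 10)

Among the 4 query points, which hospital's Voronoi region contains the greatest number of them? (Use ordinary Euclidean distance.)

B

(13, -8) — d² to each: A:629, B:548, C:313, D:74 → nearest is D
(16, 7) — d² to each: A:125, B:170, C:985, D:416 → nearest is A
(-4, 4) — d² to each: A:394, B:181, C:592, D:865 → nearest is B
(4, 10) — d² to each: A:98, B:17, C:916, D:785 → nearest is B
Tally — A:1, B:2, D:1. B captures the most (2).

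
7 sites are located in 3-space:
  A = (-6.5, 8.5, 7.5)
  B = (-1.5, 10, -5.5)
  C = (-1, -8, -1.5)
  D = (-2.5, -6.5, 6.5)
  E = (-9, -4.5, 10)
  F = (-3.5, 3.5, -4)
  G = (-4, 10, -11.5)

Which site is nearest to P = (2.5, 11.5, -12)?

G

Since √ is increasing, it suffices to compare squared distances:
|PA|² = (2.5−(-6.5))² + (11.5−8.5)² + (-12−7.5)² = 81 + 9 + 380.25 = 470.25
|PB|² = (2.5−(-1.5))² + (11.5−10)² + (-12−(-5.5))² = 16 + 2.25 + 42.25 = 60.5
|PC|² = (2.5−(-1))² + (11.5−(-8))² + (-12−(-1.5))² = 12.25 + 380.25 + 110.25 = 502.75
|PD|² = (2.5−(-2.5))² + (11.5−(-6.5))² + (-12−6.5)² = 25 + 324 + 342.25 = 691.25
|PE|² = (2.5−(-9))² + (11.5−(-4.5))² + (-12−10)² = 132.25 + 256 + 484 = 872.25
|PF|² = (2.5−(-3.5))² + (11.5−3.5)² + (-12−(-4))² = 36 + 64 + 64 = 164
|PG|² = (2.5−(-4))² + (11.5−10)² + (-12−(-11.5))² = 42.25 + 2.25 + 0.25 = 44.75
Minimum is at G.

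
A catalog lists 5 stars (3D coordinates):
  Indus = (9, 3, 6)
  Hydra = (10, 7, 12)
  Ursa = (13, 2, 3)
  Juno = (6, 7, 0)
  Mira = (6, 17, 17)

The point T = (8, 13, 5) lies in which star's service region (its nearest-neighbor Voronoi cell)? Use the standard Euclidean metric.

Squared Euclidean distances:
d²(T, Indus) = (8−9)² + (13−3)² + (5−6)² = 1 + 100 + 1 = 102
d²(T, Hydra) = (8−10)² + (13−7)² + (5−12)² = 4 + 36 + 49 = 89
d²(T, Ursa) = (8−13)² + (13−2)² + (5−3)² = 25 + 121 + 4 = 150
d²(T, Juno) = (8−6)² + (13−7)² + (5−0)² = 4 + 36 + 25 = 65
d²(T, Mira) = (8−6)² + (13−17)² + (5−17)² = 4 + 16 + 144 = 164
The smallest is to Juno, so T lies in the Voronoi region of Juno.

Juno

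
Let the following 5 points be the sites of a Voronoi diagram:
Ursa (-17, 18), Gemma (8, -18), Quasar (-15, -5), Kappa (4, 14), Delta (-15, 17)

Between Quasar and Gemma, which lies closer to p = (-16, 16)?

Compare squared distances:
d²(p, Quasar) = (-16−(-15))² + (16−(-5))² = 1 + 441 = 442
d²(p, Gemma) = (-16−8)² + (16−(-18))² = 576 + 1156 = 1732
442 < 1732, so Quasar is closer.

Quasar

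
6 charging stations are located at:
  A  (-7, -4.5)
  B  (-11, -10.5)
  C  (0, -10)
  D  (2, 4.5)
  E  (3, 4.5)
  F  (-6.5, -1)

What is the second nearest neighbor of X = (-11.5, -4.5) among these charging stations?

B

Compare squared distances (the ordering matches that of the actual distances):
|XA|² = 20.25 + 0 = 20.25
|XB|² = 0.25 + 36 = 36.25
|XC|² = 132.25 + 30.25 = 162.5
|XD|² = 182.25 + 81 = 263.25
|XE|² = 210.25 + 81 = 291.25
|XF|² = 25 + 12.25 = 37.25
Sorted ascending: A, B, F, … — the second-nearest is B.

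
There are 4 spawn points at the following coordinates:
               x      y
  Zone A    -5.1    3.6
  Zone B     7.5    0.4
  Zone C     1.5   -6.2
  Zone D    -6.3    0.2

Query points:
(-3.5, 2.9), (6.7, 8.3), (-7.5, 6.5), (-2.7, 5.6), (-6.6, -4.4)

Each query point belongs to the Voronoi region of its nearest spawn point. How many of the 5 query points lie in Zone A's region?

3

(-3.5, 2.9) — d² to each: Zone A:3.05, Zone B:127.25, Zone C:107.81, Zone D:15.13 → nearest is Zone A
(6.7, 8.3) — d² to each: Zone A:161.33, Zone B:63.05, Zone C:237.29, Zone D:234.61 → nearest is Zone B
(-7.5, 6.5) — d² to each: Zone A:14.17, Zone B:262.21, Zone C:242.29, Zone D:41.13 → nearest is Zone A
(-2.7, 5.6) — d² to each: Zone A:9.76, Zone B:131.08, Zone C:156.88, Zone D:42.12 → nearest is Zone A
(-6.6, -4.4) — d² to each: Zone A:66.25, Zone B:221.85, Zone C:68.85, Zone D:21.25 → nearest is Zone D
3 of the 5 points have Zone A as nearest.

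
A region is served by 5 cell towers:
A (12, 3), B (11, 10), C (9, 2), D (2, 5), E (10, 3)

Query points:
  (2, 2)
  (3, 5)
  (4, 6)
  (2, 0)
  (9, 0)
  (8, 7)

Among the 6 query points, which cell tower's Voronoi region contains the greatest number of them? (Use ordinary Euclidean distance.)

(2, 2) — d² to each: A:101, B:145, C:49, D:9, E:65 → nearest is D
(3, 5) — d² to each: A:85, B:89, C:45, D:1, E:53 → nearest is D
(4, 6) — d² to each: A:73, B:65, C:41, D:5, E:45 → nearest is D
(2, 0) — d² to each: A:109, B:181, C:53, D:25, E:73 → nearest is D
(9, 0) — d² to each: A:18, B:104, C:4, D:74, E:10 → nearest is C
(8, 7) — d² to each: A:32, B:18, C:26, D:40, E:20 → nearest is B
Tally — B:1, C:1, D:4. D captures the most (4).

D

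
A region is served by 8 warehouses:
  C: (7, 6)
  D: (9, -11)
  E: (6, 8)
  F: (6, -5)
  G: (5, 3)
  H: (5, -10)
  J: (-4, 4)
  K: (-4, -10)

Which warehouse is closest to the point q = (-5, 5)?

Compare squared distances (the ordering matches that of the actual distances):
|qC|² = 144 + 1 = 145
|qD|² = 196 + 256 = 452
|qE|² = 121 + 9 = 130
|qF|² = 121 + 100 = 221
|qG|² = 100 + 4 = 104
|qH|² = 100 + 225 = 325
|qJ|² = 1 + 1 = 2
|qK|² = 1 + 225 = 226
The smallest is to J, so q lies in the Voronoi region of J.

J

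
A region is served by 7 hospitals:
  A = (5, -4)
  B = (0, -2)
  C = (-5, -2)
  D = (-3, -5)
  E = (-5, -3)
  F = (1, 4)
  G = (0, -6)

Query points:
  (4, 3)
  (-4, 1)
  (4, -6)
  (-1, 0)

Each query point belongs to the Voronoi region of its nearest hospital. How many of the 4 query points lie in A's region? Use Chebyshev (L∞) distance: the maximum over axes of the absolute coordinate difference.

(4, 3) — d to each: A:7, B:5, C:9, D:8, E:9, F:3, G:9 → nearest is F
(-4, 1) — d to each: A:9, B:4, C:3, D:6, E:4, F:5, G:7 → nearest is C
(4, -6) — d to each: A:2, B:4, C:9, D:7, E:9, F:10, G:4 → nearest is A
(-1, 0) — d to each: A:6, B:2, C:4, D:5, E:4, F:4, G:6 → nearest is B
1 of the 4 points has A as nearest.

1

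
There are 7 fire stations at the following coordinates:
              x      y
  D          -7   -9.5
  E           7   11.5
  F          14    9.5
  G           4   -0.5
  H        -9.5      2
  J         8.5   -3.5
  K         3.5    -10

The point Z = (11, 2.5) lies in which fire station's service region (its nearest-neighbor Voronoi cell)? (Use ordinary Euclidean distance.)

Squared Euclidean distances:
|ZD|² = (11−(-7))² + (2.5−(-9.5))² = 324 + 144 = 468
|ZE|² = (11−7)² + (2.5−11.5)² = 16 + 81 = 97
|ZF|² = (11−14)² + (2.5−9.5)² = 9 + 49 = 58
|ZG|² = (11−4)² + (2.5−(-0.5))² = 49 + 9 = 58
|ZH|² = (11−(-9.5))² + (2.5−2)² = 420.25 + 0.25 = 420.5
|ZJ|² = (11−8.5)² + (2.5−(-3.5))² = 6.25 + 36 = 42.25
|ZK|² = (11−3.5)² + (2.5−(-10))² = 56.25 + 156.25 = 212.5
Minimum is at J.

J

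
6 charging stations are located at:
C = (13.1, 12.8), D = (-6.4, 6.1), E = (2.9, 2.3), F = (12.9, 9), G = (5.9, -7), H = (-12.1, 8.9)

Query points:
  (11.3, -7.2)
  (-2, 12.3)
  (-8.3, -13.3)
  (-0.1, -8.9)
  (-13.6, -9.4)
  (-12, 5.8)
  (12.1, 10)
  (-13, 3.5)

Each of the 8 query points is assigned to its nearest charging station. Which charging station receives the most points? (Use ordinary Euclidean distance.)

G

(11.3, -7.2) — d² to each: C:403.24, D:490.18, E:160.81, F:265, G:29.2, H:806.77 → nearest is G
(-2, 12.3) — d² to each: C:228.26, D:57.8, E:124.01, F:232.9, G:434.9, H:113.57 → nearest is D
(-8.3, -13.3) — d² to each: C:1139.17, D:379.97, E:368.8, F:946.73, G:241.33, H:507.28 → nearest is G
(-0.1, -8.9) — d² to each: C:645.13, D:264.69, E:134.44, F:489.41, G:39.61, H:460.84 → nearest is G
(-13.6, -9.4) — d² to each: C:1205.73, D:292.09, E:409.14, F:1040.81, G:386.01, H:337.14 → nearest is D
(-12, 5.8) — d² to each: C:679.01, D:31.45, E:234.26, F:630.25, G:484.25, H:9.62 → nearest is H
(12.1, 10) — d² to each: C:8.84, D:357.46, E:143.93, F:1.64, G:327.44, H:586.85 → nearest is F
(-13, 3.5) — d² to each: C:767.7, D:50.32, E:254.25, F:701.06, G:467.46, H:29.97 → nearest is H
Tally — D:2, F:1, G:3, H:2. G captures the most (3).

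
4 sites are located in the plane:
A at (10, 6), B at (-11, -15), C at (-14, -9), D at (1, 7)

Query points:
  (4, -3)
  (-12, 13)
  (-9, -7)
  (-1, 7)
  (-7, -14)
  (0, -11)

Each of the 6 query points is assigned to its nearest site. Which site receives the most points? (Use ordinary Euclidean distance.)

(4, -3) — d² to each: A:117, B:369, C:360, D:109 → nearest is D
(-12, 13) — d² to each: A:533, B:785, C:488, D:205 → nearest is D
(-9, -7) — d² to each: A:530, B:68, C:29, D:296 → nearest is C
(-1, 7) — d² to each: A:122, B:584, C:425, D:4 → nearest is D
(-7, -14) — d² to each: A:689, B:17, C:74, D:505 → nearest is B
(0, -11) — d² to each: A:389, B:137, C:200, D:325 → nearest is B
Tally — B:2, C:1, D:3. D captures the most (3).

D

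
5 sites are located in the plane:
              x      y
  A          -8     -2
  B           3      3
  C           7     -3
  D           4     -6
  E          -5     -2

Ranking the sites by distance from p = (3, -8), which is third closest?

Compare squared distances (the ordering matches that of the actual distances):
|pA|² = (3−(-8))² + (-8−(-2))² = 121 + 36 = 157
|pB|² = (3−3)² + (-8−3)² = 0 + 121 = 121
|pC|² = (3−7)² + (-8−(-3))² = 16 + 25 = 41
|pD|² = (3−4)² + (-8−(-6))² = 1 + 4 = 5
|pE|² = (3−(-5))² + (-8−(-2))² = 64 + 36 = 100
Sorted ascending: D, C, E, B, … — the third-nearest is E.

E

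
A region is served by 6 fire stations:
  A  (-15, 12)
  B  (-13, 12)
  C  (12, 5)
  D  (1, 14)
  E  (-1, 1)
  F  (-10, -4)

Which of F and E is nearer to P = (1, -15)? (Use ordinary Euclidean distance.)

F

Compare squared distances:
|PF|² = (1−(-10))² + (-15−(-4))² = 121 + 121 = 242
|PE|² = (1−(-1))² + (-15−1)² = 4 + 256 = 260
242 < 260, so F is closer.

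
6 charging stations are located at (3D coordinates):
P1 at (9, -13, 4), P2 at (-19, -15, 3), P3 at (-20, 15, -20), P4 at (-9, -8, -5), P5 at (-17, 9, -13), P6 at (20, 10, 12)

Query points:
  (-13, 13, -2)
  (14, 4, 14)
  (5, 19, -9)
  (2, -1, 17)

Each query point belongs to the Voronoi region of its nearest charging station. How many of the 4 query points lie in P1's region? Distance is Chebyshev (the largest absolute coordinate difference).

1

(-13, 13, -2) — d to each: P1:26, P2:28, P3:18, P4:21, P5:11, P6:33 → nearest is P5
(14, 4, 14) — d to each: P1:17, P2:33, P3:34, P4:23, P5:31, P6:6 → nearest is P6
(5, 19, -9) — d to each: P1:32, P2:34, P3:25, P4:27, P5:22, P6:21 → nearest is P6
(2, -1, 17) — d to each: P1:13, P2:21, P3:37, P4:22, P5:30, P6:18 → nearest is P1
1 of the 4 points has P1 as nearest.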